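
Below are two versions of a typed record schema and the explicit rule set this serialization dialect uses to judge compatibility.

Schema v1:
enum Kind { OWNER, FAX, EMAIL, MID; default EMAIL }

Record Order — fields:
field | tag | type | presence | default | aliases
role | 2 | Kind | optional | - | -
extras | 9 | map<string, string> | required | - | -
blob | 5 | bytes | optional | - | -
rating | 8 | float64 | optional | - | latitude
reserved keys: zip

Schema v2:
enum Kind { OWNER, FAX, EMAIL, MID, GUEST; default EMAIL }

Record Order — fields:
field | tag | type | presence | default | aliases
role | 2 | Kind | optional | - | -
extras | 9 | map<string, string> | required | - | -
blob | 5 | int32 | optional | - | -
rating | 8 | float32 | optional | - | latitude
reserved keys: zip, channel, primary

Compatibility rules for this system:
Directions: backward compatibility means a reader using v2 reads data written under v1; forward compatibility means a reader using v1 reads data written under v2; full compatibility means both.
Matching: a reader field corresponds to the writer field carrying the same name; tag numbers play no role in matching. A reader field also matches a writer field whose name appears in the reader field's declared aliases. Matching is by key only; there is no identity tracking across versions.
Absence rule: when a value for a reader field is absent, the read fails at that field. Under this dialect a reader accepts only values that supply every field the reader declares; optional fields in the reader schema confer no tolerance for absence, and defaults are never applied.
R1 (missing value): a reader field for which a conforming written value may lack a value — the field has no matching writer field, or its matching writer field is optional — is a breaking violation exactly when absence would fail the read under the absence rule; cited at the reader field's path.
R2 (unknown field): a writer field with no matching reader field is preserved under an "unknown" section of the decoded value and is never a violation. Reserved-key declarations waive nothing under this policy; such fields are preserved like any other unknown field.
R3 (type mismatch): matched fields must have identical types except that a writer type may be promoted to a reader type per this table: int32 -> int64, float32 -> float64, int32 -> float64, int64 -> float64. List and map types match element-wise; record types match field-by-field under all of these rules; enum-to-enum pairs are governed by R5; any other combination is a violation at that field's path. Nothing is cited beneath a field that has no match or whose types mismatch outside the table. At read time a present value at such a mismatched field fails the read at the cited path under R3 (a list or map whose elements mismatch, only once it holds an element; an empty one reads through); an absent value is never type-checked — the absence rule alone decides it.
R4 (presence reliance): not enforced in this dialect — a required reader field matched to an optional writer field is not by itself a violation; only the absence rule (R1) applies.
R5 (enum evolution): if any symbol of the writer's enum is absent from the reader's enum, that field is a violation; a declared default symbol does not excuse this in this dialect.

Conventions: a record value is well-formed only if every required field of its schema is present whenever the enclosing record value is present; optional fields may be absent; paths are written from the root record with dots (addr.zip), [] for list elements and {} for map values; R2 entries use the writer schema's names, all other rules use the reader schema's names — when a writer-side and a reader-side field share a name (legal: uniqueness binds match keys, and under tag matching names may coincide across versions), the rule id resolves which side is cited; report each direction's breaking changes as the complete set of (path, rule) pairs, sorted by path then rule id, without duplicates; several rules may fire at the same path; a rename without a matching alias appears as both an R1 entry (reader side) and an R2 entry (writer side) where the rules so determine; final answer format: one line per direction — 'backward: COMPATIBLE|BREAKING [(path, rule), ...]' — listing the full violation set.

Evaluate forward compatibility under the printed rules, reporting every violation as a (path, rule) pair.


arrows below run writer -> reader for Order
forward pass over Order, reader schema v1, writer schema v2:
  role: paired with writer role (Kind -> Kind; writer optional)
  extras: paired with writer extras (map<string, string> -> map<string, string>; writer required)
  blob: paired with writer blob (int32 -> bytes; writer optional)
  rating: paired with writer rating (float32 -> float64; writer optional)
  R1 fires at blob
  R3 fires at blob
  R1 fires at rating
  R1 fires at role
  R5 fires at role
  forward on Order therefore BREAKING (5)
diffs on Order not affecting the asked answer:
  field rating in record Order: type float64 changed to float32 -> its effect on Order is confined to the backward direction, not asked

forward: BREAKING [(blob, R1), (blob, R3), (rating, R1), (role, R1), (role, R5)]


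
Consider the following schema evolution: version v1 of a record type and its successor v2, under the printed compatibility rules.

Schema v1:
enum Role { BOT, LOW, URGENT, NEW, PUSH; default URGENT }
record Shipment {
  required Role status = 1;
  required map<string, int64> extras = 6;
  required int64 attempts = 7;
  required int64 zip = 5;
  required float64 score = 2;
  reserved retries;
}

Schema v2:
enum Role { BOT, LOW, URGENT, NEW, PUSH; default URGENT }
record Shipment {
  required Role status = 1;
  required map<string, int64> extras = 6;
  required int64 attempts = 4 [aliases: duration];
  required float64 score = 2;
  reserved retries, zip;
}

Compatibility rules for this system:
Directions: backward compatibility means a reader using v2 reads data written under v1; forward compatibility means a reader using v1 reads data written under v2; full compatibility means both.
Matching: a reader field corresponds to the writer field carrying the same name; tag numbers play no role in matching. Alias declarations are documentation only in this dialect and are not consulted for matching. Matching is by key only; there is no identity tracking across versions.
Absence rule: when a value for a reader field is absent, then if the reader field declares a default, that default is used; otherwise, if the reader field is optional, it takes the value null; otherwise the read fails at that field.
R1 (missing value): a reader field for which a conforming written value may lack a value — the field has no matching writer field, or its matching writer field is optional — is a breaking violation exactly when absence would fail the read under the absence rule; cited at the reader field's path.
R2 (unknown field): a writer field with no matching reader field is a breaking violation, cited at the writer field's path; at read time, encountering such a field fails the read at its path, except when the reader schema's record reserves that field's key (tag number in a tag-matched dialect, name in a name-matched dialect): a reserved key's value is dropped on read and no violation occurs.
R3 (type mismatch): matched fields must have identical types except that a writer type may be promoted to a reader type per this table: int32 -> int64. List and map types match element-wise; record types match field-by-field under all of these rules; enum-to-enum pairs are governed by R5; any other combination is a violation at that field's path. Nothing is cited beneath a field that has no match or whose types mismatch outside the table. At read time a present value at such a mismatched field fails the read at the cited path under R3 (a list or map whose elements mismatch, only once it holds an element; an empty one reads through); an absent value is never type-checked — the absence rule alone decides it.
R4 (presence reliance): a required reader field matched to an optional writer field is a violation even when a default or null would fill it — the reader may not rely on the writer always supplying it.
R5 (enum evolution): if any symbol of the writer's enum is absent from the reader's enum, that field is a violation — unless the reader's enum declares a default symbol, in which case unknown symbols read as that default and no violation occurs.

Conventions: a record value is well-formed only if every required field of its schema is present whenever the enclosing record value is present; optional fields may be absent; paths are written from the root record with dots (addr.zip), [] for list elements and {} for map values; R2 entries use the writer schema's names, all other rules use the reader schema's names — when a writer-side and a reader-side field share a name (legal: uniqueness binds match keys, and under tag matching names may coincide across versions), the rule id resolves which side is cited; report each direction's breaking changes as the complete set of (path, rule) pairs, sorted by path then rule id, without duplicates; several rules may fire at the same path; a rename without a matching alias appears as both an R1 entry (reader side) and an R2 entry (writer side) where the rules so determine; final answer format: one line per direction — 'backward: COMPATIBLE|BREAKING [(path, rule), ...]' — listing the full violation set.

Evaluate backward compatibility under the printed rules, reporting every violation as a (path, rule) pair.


backward: COMPATIBLE []

arrows below run writer -> reader for Shipment
backward analysis of Shipment with v2 as reader and v1 as writer:
  status <- status (Role -> Role, writer required)
  extras <- extras (map<string, int64> -> map<string, int64>, writer required)
  attempts <- attempts (int64 -> int64, writer required)
  score <- score (float64 -> float64, writer required)
  writer field zip has no reader counterpart
  => backward: COMPATIBLE
the rest of the Shipment diff is inert for this question:
  removed field zip from record Shipment (its key "zip" joins the reserved list) -> affects forward compatibility only, which is not asked
  field attempts in record Shipment: tag 7 changed to 4 -> inert for the asked Shipment verdict: nothing fires


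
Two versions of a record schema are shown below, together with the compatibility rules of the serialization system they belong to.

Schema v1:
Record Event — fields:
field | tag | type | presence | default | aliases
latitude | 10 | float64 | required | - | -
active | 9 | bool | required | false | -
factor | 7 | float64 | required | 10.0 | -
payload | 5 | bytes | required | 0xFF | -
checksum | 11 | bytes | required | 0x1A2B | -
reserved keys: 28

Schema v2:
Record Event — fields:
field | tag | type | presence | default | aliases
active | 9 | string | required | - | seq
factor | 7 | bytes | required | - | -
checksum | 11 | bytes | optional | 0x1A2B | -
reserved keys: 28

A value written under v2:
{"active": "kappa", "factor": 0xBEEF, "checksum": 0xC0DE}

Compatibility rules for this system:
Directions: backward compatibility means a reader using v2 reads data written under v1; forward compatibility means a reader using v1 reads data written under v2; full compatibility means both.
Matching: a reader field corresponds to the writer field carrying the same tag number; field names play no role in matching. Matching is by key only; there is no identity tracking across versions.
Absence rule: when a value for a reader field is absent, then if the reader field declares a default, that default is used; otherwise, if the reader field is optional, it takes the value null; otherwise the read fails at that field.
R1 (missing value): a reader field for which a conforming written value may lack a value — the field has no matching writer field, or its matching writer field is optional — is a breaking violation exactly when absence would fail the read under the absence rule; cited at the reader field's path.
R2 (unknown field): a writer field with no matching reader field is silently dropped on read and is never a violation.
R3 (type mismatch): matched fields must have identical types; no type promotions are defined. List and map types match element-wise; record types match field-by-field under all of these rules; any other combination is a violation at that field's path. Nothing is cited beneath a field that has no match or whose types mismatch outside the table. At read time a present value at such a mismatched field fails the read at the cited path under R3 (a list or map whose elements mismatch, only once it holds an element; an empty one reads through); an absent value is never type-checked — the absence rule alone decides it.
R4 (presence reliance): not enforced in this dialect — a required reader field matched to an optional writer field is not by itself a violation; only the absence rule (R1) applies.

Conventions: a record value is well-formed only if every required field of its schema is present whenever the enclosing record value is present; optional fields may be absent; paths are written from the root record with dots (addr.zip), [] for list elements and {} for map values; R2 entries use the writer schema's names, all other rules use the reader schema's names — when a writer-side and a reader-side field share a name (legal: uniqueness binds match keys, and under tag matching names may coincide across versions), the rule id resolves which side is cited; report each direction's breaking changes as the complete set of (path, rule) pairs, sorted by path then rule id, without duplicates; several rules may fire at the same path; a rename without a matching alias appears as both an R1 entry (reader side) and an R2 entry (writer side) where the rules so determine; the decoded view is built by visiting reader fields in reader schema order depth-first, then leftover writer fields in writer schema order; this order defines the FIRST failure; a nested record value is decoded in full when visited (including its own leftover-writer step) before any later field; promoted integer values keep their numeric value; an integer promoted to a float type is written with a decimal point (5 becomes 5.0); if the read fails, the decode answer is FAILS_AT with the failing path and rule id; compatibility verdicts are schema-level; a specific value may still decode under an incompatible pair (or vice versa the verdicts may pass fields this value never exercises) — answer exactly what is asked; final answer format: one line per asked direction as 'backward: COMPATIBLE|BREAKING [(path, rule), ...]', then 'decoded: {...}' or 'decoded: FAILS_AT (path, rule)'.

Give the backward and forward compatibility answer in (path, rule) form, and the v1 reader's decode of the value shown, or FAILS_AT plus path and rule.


each type pair in Event: writer, then reader
backward analysis of Event with v2 as reader and v1 as writer:
  active: bool -> string, writer required; from active
  factor: float64 -> bytes, writer required; from factor
  checksum: bytes -> bytes, writer required; from checksum
  writer field latitude has no reader counterpart
  writer field payload has no reader counterpart
  rule R3 violated at active
  rule R3 violated at factor
  => 2 violation(s): backward is BREAKING for Event
forward analysis of Event with v1 as reader and v2 as writer:
  latitude: no writer match
  active: string -> bool, writer required; from active
  factor: bytes -> float64, writer required; from factor
  payload: no writer match
  checksum: bytes -> bytes, writer optional; from checksum
  rule R3 violated at active
  rule R3 violated at factor
  rule R1 violated at latitude
  => 3 violation(s): forward is BREAKING for Event
decode walk for Event under reader schema v1:
  read fails at latitude under R1 (no fill)
  => FAILS_AT (latitude, R1)

backward: BREAKING [(active, R3), (factor, R3)]; forward: BREAKING [(active, R3), (factor, R3), (latitude, R1)]; decoded: FAILS_AT (latitude, R1)


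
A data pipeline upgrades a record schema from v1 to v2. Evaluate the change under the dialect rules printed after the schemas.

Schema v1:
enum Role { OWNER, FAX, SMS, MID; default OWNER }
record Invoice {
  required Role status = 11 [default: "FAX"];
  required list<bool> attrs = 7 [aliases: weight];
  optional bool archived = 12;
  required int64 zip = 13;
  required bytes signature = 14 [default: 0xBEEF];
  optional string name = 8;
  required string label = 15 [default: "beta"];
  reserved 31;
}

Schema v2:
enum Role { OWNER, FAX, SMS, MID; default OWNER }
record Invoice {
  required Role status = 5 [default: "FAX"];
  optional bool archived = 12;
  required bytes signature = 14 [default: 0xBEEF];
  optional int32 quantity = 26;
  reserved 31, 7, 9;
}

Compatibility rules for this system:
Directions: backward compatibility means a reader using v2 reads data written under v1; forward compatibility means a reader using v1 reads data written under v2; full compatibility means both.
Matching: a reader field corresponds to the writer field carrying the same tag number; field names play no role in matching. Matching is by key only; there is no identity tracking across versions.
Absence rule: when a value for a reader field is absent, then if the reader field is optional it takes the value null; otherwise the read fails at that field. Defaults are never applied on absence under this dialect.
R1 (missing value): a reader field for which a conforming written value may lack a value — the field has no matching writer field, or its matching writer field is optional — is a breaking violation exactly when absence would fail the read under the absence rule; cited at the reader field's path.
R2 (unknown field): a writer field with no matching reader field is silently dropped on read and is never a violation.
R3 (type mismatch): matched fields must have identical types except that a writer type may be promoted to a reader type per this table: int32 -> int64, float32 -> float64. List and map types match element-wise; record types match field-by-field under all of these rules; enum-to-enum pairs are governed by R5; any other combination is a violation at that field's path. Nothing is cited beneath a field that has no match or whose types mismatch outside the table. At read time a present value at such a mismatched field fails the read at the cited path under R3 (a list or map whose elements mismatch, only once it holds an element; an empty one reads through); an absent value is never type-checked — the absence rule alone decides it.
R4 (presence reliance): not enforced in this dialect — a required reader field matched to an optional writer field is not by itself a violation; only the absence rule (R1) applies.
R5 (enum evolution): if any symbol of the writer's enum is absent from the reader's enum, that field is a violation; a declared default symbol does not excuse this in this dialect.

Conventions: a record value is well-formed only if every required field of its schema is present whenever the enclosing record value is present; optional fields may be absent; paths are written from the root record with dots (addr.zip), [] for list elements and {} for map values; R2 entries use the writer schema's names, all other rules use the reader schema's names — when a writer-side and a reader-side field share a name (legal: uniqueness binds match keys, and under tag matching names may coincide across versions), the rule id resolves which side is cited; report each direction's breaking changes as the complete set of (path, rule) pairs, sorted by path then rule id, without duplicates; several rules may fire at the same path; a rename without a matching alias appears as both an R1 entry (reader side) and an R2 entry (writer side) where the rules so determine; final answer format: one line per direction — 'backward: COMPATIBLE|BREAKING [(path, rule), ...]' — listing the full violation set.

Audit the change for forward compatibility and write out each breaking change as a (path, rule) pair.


forward: BREAKING [(attrs, R1), (label, R1), (status, R1), (zip, R1)]

in Invoice below, arrows point writer -> reader
checking forward for Invoice: reader v1 against writer v2:
  status has no writer counterpart
  attrs has no writer counterpart
  archived: bool -> bool, writer optional; from archived
  zip has no writer counterpart
  signature: bytes -> bytes, writer required; from signature
  name has no writer counterpart
  label has no writer counterpart
  writer status: unknown to reader
  writer quantity: unknown to reader
  rule R1 violated at attrs
  rule R1 violated at label
  rule R1 violated at status
  rule R1 violated at zip
  => forward: BREAKING (4)
the rest of the Invoice diff is inert for this question:
  removed field name from record Invoice -> no rule fires on it in Invoice's dialect; the asked verdict holds
  added field quantity to record Invoice: optional int32, tag 26 (in v2 it sits last) -> no rule fires on it in Invoice's dialect; the asked verdict holds


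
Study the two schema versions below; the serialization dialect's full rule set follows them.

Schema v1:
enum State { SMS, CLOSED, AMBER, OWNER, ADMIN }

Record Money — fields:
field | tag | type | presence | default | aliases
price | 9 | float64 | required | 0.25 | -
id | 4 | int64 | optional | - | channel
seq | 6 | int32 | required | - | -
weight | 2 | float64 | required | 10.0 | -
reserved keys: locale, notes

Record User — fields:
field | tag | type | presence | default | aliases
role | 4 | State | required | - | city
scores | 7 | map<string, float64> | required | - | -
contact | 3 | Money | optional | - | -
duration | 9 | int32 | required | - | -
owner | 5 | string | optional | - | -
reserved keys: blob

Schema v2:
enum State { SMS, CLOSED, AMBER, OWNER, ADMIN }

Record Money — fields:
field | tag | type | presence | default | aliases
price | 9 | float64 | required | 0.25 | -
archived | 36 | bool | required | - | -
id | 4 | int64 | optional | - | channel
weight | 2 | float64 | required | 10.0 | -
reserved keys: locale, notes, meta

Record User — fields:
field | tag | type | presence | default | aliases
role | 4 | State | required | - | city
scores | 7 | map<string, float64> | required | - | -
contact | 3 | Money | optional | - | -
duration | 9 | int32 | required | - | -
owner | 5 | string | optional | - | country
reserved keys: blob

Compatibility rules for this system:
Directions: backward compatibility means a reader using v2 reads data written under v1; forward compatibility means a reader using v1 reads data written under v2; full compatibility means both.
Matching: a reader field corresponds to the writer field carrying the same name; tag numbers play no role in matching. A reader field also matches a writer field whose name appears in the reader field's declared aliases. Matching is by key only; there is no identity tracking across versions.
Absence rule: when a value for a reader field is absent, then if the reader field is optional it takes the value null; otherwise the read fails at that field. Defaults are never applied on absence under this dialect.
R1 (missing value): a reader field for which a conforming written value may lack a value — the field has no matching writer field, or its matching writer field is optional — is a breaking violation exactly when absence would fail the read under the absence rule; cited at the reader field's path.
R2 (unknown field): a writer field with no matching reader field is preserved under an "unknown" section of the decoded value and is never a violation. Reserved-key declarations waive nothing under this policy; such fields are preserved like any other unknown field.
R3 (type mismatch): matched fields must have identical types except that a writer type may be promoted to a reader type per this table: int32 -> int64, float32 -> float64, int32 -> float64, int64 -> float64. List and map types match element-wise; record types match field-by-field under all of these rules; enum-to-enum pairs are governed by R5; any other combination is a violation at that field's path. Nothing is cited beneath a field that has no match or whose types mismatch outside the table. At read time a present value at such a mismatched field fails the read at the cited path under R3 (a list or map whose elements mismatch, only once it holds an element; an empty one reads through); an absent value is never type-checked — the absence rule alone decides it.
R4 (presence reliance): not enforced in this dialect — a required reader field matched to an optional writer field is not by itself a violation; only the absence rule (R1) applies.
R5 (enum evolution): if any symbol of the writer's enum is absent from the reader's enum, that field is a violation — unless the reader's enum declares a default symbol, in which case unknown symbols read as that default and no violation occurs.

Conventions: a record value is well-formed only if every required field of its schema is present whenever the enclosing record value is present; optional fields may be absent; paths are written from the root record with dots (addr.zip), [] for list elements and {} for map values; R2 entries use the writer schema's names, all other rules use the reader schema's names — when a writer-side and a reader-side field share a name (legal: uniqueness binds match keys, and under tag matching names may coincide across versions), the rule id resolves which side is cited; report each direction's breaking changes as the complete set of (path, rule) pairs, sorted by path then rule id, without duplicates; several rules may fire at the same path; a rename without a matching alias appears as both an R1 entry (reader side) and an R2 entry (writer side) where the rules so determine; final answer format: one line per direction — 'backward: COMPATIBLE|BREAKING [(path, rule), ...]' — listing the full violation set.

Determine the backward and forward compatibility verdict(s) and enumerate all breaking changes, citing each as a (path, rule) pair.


backward: BREAKING [(contact.archived, R1)]; forward: BREAKING [(contact.seq, R1)]

arrows below run writer -> reader for User
backward on User — v2 reading data written by v1:
  role: State -> State, writer required; from role
  scores: map<string, float64> -> map<string, float64>, writer required; from scores
  contact: Money -> Money, writer optional; from contact
  duration: int32 -> int32, writer required; from duration
  owner: string -> string, writer optional; from owner
  contact.price: float64 -> float64, writer required; from contact.price
  contact.archived has no writer counterpart
  contact.id: int64 -> int64, writer optional; from contact.id
  contact.weight: float64 -> float64, writer required; from contact.weight
  contact.seq (writer side), unknown to reader
  violation R1 at contact.archived
  => 1 violation(s): backward is BREAKING for User
forward on User — v1 reading data written by v2:
  role: State -> State, writer required; from role
  scores: map<string, float64> -> map<string, float64>, writer required; from scores
  contact: Money -> Money, writer optional; from contact
  duration: int32 -> int32, writer required; from duration
  owner: string -> string, writer optional; from owner
  contact.price: float64 -> float64, writer required; from contact.price
  contact.id: int64 -> int64, writer optional; from contact.id
  contact.seq has no writer counterpart
  contact.weight: float64 -> float64, writer required; from contact.weight
  contact.archived (writer side), unknown to reader
  violation R1 at contact.seq
  => 1 violation(s): forward is BREAKING for User


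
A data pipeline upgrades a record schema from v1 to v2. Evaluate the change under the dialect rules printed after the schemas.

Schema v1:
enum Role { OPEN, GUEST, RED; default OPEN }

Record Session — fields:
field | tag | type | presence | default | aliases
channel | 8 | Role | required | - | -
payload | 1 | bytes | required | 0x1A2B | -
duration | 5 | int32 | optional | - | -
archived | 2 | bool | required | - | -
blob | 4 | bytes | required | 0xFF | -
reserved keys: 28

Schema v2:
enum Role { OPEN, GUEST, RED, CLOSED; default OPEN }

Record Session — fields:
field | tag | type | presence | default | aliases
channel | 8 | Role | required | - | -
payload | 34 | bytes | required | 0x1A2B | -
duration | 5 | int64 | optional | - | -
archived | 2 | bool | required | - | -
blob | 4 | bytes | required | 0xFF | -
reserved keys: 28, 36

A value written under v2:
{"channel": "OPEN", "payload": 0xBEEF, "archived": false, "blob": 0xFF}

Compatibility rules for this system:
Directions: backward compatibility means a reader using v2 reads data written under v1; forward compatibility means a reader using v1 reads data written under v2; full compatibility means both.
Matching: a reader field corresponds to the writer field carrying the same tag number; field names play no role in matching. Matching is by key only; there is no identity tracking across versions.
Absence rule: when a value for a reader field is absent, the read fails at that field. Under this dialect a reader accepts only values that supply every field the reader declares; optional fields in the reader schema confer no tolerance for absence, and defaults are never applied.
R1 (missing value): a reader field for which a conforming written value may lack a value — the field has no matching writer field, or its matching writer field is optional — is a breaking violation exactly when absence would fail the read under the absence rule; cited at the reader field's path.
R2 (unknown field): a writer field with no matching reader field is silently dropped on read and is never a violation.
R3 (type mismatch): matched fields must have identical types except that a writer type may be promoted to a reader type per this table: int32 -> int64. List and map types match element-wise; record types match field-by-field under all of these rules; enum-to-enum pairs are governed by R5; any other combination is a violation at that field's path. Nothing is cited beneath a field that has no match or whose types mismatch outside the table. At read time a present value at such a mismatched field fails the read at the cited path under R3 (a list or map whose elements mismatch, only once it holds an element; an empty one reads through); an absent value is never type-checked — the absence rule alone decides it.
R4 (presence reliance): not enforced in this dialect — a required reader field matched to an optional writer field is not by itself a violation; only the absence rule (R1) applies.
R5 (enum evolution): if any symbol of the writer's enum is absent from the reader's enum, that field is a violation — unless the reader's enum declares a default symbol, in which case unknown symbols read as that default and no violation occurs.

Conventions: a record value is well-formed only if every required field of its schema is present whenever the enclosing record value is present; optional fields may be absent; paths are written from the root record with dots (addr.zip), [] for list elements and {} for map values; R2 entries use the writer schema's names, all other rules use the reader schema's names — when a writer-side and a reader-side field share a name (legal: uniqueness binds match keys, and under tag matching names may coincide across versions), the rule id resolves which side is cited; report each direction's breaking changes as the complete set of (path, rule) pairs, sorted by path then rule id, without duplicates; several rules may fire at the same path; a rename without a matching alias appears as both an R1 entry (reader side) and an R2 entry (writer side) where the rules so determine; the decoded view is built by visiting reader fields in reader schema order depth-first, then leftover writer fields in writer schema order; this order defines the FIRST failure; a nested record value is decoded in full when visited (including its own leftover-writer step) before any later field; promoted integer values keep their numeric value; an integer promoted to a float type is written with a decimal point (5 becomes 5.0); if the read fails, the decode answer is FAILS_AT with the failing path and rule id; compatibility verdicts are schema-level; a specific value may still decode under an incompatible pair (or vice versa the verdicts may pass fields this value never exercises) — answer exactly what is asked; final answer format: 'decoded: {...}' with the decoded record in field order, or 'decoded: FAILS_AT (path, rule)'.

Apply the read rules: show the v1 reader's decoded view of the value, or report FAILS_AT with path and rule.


decoded: FAILS_AT (payload, R1)

each type pair in Session: writer, then reader
migrating the Session value to v1:
  channel := "OPEN"
  read fails at payload under R1 (no fill)
  => FAILS_AT (payload, R1)
remaining Session differences; none change what is asked:
  enum Role (field channel in record Session): symbol CLOSED added -> triggers nothing under the printed rules; the Session answer is the same either way
  field duration in record Session: type int32 changed to int64 -> changes Session's schema-level verdicts only — the decode of this value is the same


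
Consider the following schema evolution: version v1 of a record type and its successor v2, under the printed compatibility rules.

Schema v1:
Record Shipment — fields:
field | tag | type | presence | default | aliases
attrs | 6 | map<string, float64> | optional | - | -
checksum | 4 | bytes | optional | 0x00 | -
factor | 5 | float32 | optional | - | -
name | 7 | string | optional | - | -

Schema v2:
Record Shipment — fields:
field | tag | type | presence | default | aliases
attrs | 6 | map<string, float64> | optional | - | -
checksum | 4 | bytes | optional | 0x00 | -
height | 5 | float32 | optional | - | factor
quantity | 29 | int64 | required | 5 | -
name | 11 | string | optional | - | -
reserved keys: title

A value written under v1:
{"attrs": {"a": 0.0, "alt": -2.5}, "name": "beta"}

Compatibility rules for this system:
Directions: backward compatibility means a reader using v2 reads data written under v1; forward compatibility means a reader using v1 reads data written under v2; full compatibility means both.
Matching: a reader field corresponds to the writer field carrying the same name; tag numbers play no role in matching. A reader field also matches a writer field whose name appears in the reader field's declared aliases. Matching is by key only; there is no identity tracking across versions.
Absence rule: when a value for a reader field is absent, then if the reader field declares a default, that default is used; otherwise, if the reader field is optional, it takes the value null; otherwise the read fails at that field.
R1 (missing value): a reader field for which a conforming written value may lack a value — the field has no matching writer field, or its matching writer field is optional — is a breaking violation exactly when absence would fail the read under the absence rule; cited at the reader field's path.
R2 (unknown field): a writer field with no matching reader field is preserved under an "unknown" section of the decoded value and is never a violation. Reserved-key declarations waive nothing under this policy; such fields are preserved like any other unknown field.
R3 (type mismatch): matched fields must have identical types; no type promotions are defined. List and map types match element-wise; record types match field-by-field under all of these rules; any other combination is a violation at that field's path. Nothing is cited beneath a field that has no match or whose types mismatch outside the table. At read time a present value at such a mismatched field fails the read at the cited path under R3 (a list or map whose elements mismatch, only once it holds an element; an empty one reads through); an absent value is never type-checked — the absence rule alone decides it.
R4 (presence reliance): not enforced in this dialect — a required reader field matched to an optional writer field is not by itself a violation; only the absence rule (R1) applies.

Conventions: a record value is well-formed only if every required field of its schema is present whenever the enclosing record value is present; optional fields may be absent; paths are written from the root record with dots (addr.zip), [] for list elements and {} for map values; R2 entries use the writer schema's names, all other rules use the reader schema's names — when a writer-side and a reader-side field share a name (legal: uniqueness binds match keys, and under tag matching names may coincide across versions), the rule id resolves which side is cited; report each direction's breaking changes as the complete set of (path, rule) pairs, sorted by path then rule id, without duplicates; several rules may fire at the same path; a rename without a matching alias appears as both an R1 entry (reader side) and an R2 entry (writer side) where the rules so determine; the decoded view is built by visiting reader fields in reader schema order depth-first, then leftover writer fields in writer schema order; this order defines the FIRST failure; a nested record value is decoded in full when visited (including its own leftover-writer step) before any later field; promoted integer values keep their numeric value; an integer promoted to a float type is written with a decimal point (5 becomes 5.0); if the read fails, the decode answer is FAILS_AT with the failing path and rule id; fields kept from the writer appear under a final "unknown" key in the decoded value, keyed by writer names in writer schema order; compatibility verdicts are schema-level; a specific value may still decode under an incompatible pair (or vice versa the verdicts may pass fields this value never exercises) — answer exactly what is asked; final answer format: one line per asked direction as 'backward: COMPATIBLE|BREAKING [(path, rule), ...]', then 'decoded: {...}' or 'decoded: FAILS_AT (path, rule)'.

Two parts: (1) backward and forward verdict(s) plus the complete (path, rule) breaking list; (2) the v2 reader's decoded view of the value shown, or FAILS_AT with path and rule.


backward: COMPATIBLE []; forward: COMPATIBLE []; decoded: {"attrs": {"a": 0.0, "alt": -2.5}, "checksum": 0x00, "height": null, "quantity": 5, "name": "beta"}

arrows below run writer -> reader for Shipment
backward on Shipment — v2 reading data written by v1:
  attrs: paired with writer attrs (map<string, float64> -> map<string, float64>; writer optional)
  checksum: paired with writer checksum (bytes -> bytes; writer optional)
  height: paired with writer factor (float32 -> float32; writer optional)
  quantity: no writer match
  name: paired with writer name (string -> string; writer optional)
  nothing fires on Shipment: backward is COMPATIBLE
forward on Shipment — v1 reading data written by v2:
  attrs: paired with writer attrs (map<string, float64> -> map<string, float64>; writer optional)
  checksum: paired with writer checksum (bytes -> bytes; writer optional)
  factor: no writer match
  name: paired with writer name (string -> string; writer optional)
  writer field height has no reader counterpart
  writer field quantity has no reader counterpart
  nothing fires on Shipment: forward is COMPATIBLE
decode (reader v2):
  attrs := {"a": 0.0, "alt": -2.5}
  checksum := 0x00 (no value, default fills)
  height := null (not supplied -> null)
  quantity := 5 (no value, default fills)
  name := "beta"
  => decoded: {"attrs": {"a": 0.0, "alt": -2.5}, "checksum": 0x00, "height": null, "quantity": 5, "name": "beta"}


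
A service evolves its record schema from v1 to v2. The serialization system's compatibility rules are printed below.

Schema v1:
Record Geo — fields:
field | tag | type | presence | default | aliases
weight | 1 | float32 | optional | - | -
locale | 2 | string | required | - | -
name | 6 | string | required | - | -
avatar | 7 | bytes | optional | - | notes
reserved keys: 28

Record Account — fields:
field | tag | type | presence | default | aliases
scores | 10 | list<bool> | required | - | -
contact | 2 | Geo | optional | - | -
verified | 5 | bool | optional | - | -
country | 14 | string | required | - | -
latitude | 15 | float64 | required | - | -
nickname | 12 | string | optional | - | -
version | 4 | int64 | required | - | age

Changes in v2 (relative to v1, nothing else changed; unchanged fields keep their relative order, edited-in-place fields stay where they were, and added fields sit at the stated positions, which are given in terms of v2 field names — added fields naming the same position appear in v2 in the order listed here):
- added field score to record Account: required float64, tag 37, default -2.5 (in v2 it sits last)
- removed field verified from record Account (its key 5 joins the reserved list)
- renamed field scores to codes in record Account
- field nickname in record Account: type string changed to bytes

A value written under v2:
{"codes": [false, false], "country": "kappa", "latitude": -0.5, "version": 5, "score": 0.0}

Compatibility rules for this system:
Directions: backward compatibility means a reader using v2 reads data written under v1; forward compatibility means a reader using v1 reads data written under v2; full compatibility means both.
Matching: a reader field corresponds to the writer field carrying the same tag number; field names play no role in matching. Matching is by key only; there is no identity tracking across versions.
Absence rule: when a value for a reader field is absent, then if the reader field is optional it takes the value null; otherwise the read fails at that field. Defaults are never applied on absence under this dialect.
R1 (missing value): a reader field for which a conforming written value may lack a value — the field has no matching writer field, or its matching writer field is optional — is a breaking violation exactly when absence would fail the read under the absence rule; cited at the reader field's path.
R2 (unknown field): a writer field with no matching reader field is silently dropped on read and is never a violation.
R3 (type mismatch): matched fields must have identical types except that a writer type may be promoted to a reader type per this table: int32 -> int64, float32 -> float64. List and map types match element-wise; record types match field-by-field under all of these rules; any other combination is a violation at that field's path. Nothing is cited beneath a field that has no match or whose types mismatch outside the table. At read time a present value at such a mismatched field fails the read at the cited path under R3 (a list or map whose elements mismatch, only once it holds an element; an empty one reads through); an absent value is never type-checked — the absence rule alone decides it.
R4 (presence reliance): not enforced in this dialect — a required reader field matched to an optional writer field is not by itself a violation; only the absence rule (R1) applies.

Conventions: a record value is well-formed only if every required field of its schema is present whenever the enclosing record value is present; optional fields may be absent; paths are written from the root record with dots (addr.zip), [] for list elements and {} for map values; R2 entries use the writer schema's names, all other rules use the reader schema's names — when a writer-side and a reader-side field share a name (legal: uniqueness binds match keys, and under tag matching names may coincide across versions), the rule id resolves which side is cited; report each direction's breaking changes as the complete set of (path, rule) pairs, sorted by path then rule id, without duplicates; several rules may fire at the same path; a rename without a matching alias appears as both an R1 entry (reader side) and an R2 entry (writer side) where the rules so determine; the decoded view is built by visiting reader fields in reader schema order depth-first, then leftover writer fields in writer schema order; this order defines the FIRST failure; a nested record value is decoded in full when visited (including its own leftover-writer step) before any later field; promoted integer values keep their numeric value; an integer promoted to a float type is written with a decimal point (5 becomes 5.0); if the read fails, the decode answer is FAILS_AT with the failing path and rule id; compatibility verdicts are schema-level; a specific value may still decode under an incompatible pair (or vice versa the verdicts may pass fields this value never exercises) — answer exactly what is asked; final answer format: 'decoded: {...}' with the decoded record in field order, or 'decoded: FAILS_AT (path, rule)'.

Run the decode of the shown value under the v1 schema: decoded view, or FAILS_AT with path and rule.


decoded: {"scores": [false, false], "contact": null, "verified": null, "country": "kappa", "latitude": -0.5, "nickname": null, "version": 5}

each type pair in Account: writer, then reader
decode walk for Account under reader schema v1:
  scores := [false, false] (from writer codes)
  contact := null (absent, optional -> null)
  verified := null (absent, optional -> null)
  country := "kappa"
  latitude := -0.5
  nickname := null (absent, optional -> null)
  version := 5
  writer score: unknown -> dropped
  => decoded: {"scores": [false, false], "contact": null, "verified": null, "country": "kappa", "latitude": -0.5, "nickname": null, "version": 5}
the rest of the Account diff is inert for this question:
  added field score to record Account: required float64, tag 37, default -2.5 (in v2 it sits last) -> shifts the Account verdicts, not this decode
  removed field verified from record Account (its key 5 joins the reserved list) -> fires no rule on Account under this dialect and leaves the result unchanged
  renamed field scores to codes in record Account -> fires no rule on Account under this dialect and leaves the result unchanged
  field nickname in record Account: type string changed to bytes -> shifts the Account verdicts, not this decode
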